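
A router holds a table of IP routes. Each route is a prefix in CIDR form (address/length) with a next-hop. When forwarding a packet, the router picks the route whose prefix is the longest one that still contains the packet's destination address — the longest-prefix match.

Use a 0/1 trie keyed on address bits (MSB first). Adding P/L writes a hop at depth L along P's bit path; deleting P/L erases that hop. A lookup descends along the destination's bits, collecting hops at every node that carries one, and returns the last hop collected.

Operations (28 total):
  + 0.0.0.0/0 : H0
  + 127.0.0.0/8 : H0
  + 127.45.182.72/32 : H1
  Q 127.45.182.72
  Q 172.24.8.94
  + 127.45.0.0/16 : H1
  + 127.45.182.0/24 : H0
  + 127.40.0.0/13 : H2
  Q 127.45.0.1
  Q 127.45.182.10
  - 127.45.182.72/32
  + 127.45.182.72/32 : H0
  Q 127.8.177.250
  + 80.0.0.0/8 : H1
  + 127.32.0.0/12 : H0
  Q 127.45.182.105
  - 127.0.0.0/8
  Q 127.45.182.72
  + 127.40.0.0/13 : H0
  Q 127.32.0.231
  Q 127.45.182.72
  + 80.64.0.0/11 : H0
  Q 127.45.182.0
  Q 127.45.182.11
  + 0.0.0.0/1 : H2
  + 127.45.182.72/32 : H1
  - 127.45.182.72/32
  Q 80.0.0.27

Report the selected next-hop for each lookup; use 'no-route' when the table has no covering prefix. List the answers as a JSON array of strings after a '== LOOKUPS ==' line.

Trace:
  add 0.0.0.0/0 -> H0 at depth 0
  add 127.0.0.0/8 -> H0 at depth 8
  add 127.45.182.72/32 -> H1 at depth 32
  ? 127.45.182.72  path d0:H0→d1:-→d2:-→d3:-→d4:-→d5:-→d6:-→d7:-→d8:H0→d9:-→d10:-→d11:-→d12:-→d13:-→d14:-→d15:-→d16:-→d17:-→d18:-→d19:-→d20:-→d21:-→d22:-→d23:-→d24:-→d25:-→d26:-→d27:-→d28:-→d29:-→d30:-→d31:-→d32:H1  best=H1
  ? 172.24.8.94  path d0:H0  best=H0
  add 127.45.0.0/16 -> H1 at depth 16
  add 127.45.182.0/24 -> H0 at depth 24
  add 127.40.0.0/13 -> H2 at depth 13
  ? 127.45.0.1  path d0:H0→d1:-→d2:-→d3:-→d4:-→d5:-→d6:-→d7:-→d8:H0→d9:-→d10:-→d11:-→d12:-→d13:H2→d14:-→d15:-→d16:H1  best=H1
  ? 127.45.182.10  path d0:H0→d1:-→d2:-→d3:-→d4:-→d5:-→d6:-→d7:-→d8:H0→d9:-→d10:-→d11:-→d12:-→d13:H2→d14:-→d15:-→d16:H1→d17:-→d18:-→d19:-→d20:-→d21:-→d22:-→d23:-→d24:H0→d25:-  best=H0
  del 127.45.182.72/32 (clear depth 32)
  add 127.45.182.72/32 -> H0 at depth 32
  ? 127.8.177.250  path d0:H0→d1:-→d2:-→d3:-→d4:-→d5:-→d6:-→d7:-→d8:H0→d9:-→d10:-  best=H0
  add 80.0.0.0/8 -> H1 at depth 8
  add 127.32.0.0/12 -> H0 at depth 12
  ? 127.45.182.105  path d0:H0→d1:-→d2:-→d3:-→d4:-→d5:-→d6:-→d7:-→d8:H0→d9:-→d10:-→d11:-→d12:H0→d13:H2→d14:-→d15:-→d16:H1→d17:-→d18:-→d19:-→d20:-→d21:-→d22:-→d23:-→d24:H0→d25:-→d26:-  best=H0
  del 127.0.0.0/8 (clear depth 8)
  ? 127.45.182.72  path d0:H0→d1:-→d2:-→d3:-→d4:-→d5:-→d6:-→d7:-→d8:-→d9:-→d10:-→d11:-→d12:H0→d13:H2→d14:-→d15:-→d16:H1→d17:-→d18:-→d19:-→d20:-→d21:-→d22:-→d23:-→d24:H0→d25:-→d26:-→d27:-→d28:-→d29:-→d30:-→d31:-→d32:H0  best=H0
  add 127.40.0.0/13 -> H0 at depth 13
  ? 127.32.0.231  path d0:H0→d1:-→d2:-→d3:-→d4:-→d5:-→d6:-→d7:-→d8:-→d9:-→d10:-→d11:-→d12:H0  best=H0
  ? 127.45.182.72  path d0:H0→d1:-→d2:-→d3:-→d4:-→d5:-→d6:-→d7:-→d8:-→d9:-→d10:-→d11:-→d12:H0→d13:H0→d14:-→d15:-→d16:H1→d17:-→d18:-→d19:-→d20:-→d21:-→d22:-→d23:-→d24:H0→d25:-→d26:-→d27:-→d28:-→d29:-→d30:-→d31:-→d32:H0  best=H0
  add 80.64.0.0/11 -> H0 at depth 11
  ? 127.45.182.0  path d0:H0→d1:-→d2:-→d3:-→d4:-→d5:-→d6:-→d7:-→d8:-→d9:-→d10:-→d11:-→d12:H0→d13:H0→d14:-→d15:-→d16:H1→d17:-→d18:-→d19:-→d20:-→d21:-→d22:-→d23:-→d24:H0→d25:-  best=H0
  ? 127.45.182.11  path d0:H0→d1:-→d2:-→d3:-→d4:-→d5:-→d6:-→d7:-→d8:-→d9:-→d10:-→d11:-→d12:H0→d13:H0→d14:-→d15:-→d16:H1→d17:-→d18:-→d19:-→d20:-→d21:-→d22:-→d23:-→d24:H0→d25:-  best=H0
  add 0.0.0.0/1 -> H2 at depth 1
  add 127.45.182.72/32 -> H1 at depth 32
  del 127.45.182.72/32 (clear depth 32)
  ? 80.0.0.27  path d0:H0→d1:H2→d2:-→d3:-→d4:-→d5:-→d6:-→d7:-→d8:H1→d9:-  best=H1

== LOOKUPS ==
["H1","H0","H1","H0","H0","H0","H0","H0","H0","H0","H0","H1"]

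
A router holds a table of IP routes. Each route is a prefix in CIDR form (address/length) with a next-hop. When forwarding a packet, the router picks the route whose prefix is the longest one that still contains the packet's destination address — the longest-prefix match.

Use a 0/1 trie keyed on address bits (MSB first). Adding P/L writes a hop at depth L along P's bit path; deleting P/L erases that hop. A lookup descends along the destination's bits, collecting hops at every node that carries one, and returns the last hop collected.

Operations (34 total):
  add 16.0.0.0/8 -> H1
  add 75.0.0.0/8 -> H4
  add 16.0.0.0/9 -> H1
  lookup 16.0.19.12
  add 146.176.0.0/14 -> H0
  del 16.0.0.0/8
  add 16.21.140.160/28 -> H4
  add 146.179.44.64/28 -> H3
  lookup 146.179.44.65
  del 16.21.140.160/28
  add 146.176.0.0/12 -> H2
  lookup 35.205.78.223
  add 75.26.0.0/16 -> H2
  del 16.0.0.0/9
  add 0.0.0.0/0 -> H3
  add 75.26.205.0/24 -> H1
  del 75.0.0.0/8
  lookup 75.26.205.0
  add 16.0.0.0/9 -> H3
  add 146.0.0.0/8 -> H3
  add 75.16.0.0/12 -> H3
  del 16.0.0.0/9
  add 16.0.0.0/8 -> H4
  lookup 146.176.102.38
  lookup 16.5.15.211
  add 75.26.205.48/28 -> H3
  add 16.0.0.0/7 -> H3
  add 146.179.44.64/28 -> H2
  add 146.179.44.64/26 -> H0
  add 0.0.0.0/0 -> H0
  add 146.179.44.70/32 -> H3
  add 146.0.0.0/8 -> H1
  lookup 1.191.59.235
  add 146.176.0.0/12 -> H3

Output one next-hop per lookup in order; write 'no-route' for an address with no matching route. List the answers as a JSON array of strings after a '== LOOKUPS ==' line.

Process each operation:
  add 16.0.0.0/8 -> H1 at depth 8
  add 75.0.0.0/8 -> H4 at depth 8
  add 16.0.0.0/9 -> H1 at depth 9
  Q 16.0.19.12: descend 000100000 ; hops seen [H1,H1] ; pick H1
  add 146.176.0.0/14 -> H0 at depth 14
  del 16.0.0.0/8 (clear depth 8)
  add 16.21.140.160/28 -> H4 at depth 28
  add 146.179.44.64/28 -> H3 at depth 28
  Q 146.179.44.65: descend 1001001010110011001011000100 ; hops seen [H0,H3] ; pick H3
  del 16.21.140.160/28 (clear depth 28)
  add 146.176.0.0/12 -> H2 at depth 12
  Q 35.205.78.223: descend 00 ; hops seen [∅] ; pick no-route
  add 75.26.0.0/16 -> H2 at depth 16
  del 16.0.0.0/9 (clear depth 9)
  add 0.0.0.0/0 -> H3 at depth 0
  add 75.26.205.0/24 -> H1 at depth 24
  del 75.0.0.0/8 (clear depth 8)
  Q 75.26.205.0: descend 010010110001101011001101 ; hops seen [H3,H2,H1] ; pick H1
  add 16.0.0.0/9 -> H3 at depth 9
  add 146.0.0.0/8 -> H3 at depth 8
  add 75.16.0.0/12 -> H3 at depth 12
  del 16.0.0.0/9 (clear depth 9)
  add 16.0.0.0/8 -> H4 at depth 8
  Q 146.176.102.38: descend 10010010101100 ; hops seen [H3,H3,H2,H0] ; pick H0
  Q 16.5.15.211: descend 00010000000 ; hops seen [H3,H4] ; pick H4
  add 75.26.205.48/28 -> H3 at depth 28
  add 16.0.0.0/7 -> H3 at depth 7
  add 146.179.44.64/28 -> H2 at depth 28
  add 146.179.44.64/26 -> H0 at depth 26
  add 0.0.0.0/0 -> H0 at depth 0
  add 146.179.44.70/32 -> H3 at depth 32
  add 146.0.0.0/8 -> H1 at depth 8
  Q 1.191.59.235: descend 000 ; hops seen [H0] ; pick H0
  add 146.176.0.0/12 -> H3 at depth 12

== LOOKUPS ==
["H1","H3","no-route","H1","H0","H4","H0"]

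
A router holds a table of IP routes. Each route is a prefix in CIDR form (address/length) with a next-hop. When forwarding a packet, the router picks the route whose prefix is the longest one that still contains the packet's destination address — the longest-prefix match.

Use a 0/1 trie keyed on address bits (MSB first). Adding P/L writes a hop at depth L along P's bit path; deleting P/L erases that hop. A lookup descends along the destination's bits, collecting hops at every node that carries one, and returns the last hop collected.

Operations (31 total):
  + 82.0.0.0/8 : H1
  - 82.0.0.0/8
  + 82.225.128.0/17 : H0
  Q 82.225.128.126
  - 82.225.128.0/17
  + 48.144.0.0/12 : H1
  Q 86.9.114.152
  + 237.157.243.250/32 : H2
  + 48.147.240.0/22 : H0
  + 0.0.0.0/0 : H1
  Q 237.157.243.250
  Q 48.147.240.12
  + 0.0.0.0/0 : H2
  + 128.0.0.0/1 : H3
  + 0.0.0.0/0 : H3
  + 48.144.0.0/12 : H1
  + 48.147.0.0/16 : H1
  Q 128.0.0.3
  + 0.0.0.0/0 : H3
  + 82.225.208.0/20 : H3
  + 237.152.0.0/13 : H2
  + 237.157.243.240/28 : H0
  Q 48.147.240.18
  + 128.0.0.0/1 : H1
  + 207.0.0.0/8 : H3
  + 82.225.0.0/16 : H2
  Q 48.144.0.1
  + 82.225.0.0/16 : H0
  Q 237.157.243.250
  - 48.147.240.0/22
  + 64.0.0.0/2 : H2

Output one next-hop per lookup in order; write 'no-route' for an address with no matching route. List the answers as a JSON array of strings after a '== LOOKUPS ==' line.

Trace:
  add 82.0.0.0/8 -> H1 at depth 8
  del 82.0.0.0/8 (clear depth 8)
  add 82.225.128.0/17 -> H0 at depth 17
  lookup 82.225.128.126: bits 01010010111000011 walk d0:-→d1:-→d2:-→d3:-→d4:-→d5:-→d6:-→d7:-→d8:-→d9:-→d10:-→d11:-→d12:-→d13:-→d14:-→d15:-→d16:-→d17:H0 -> H0
  del 82.225.128.0/17 (clear depth 17)
  add 48.144.0.0/12 -> H1 at depth 12
  lookup 86.9.114.152: bits 01010 walk d0:-→d1:-→d2:-→d3:-→d4:-→d5:- -> no-route
  add 237.157.243.250/32 -> H2 at depth 32
  add 48.147.240.0/22 -> H0 at depth 22
  add 0.0.0.0/0 -> H1 at depth 0
  lookup 237.157.243.250: bits 11101101100111011111001111111010 walk d0:H1→d1:-→d2:-→d3:-→d4:-→d5:-→d6:-→d7:-→d8:-→d9:-→d10:-→d11:-→d12:-→d13:-→d14:-→d15:-→d16:-→d17:-→d18:-→d19:-→d20:-→d21:-→d22:-→d23:-→d24:-→d25:-→d26:-→d27:-→d28:-→d29:-→d30:-→d31:-→d32:H2 -> H2
  lookup 48.147.240.12: bits 0011000010010011111100 walk d0:H1→d1:-→d2:-→d3:-→d4:-→d5:-→d6:-→d7:-→d8:-→d9:-→d10:-→d11:-→d12:H1→d13:-→d14:-→d15:-→d16:-→d17:-→d18:-→d19:-→d20:-→d21:-→d22:H0 -> H0
  add 0.0.0.0/0 -> H2 at depth 0
  add 128.0.0.0/1 -> H3 at depth 1
  add 0.0.0.0/0 -> H3 at depth 0
  add 48.144.0.0/12 -> H1 at depth 12
  add 48.147.0.0/16 -> H1 at depth 16
  lookup 128.0.0.3: bits 1 walk d0:H3→d1:H3 -> H3
  add 0.0.0.0/0 -> H3 at depth 0
  add 82.225.208.0/20 -> H3 at depth 20
  add 237.152.0.0/13 -> H2 at depth 13
  add 237.157.243.240/28 -> H0 at depth 28
  lookup 48.147.240.18: bits 0011000010010011111100 walk d0:H3→d1:-→d2:-→d3:-→d4:-→d5:-→d6:-→d7:-→d8:-→d9:-→d10:-→d11:-→d12:H1→d13:-→d14:-→d15:-→d16:H1→d17:-→d18:-→d19:-→d20:-→d21:-→d22:H0 -> H0
  add 128.0.0.0/1 -> H1 at depth 1
  add 207.0.0.0/8 -> H3 at depth 8
  add 82.225.0.0/16 -> H2 at depth 16
  lookup 48.144.0.1: bits 00110000100100 walk d0:H3→d1:-→d2:-→d3:-→d4:-→d5:-→d6:-→d7:-→d8:-→d9:-→d10:-→d11:-→d12:H1→d13:-→d14:- -> H1
  add 82.225.0.0/16 -> H0 at depth 16
  lookup 237.157.243.250: bits 11101101100111011111001111111010 walk d0:H3→d1:H1→d2:-→d3:-→d4:-→d5:-→d6:-→d7:-→d8:-→d9:-→d10:-→d11:-→d12:-→d13:H2→d14:-→d15:-→d16:-→d17:-→d18:-→d19:-→d20:-→d21:-→d22:-→d23:-→d24:-→d25:-→d26:-→d27:-→d28:H0→d29:-→d30:-→d31:-→d32:H2 -> H2
  del 48.147.240.0/22 (clear depth 22)
  add 64.0.0.0/2 -> H2 at depth 2

== LOOKUPS ==
["H0","no-route","H2","H0","H3","H0","H1","H2"]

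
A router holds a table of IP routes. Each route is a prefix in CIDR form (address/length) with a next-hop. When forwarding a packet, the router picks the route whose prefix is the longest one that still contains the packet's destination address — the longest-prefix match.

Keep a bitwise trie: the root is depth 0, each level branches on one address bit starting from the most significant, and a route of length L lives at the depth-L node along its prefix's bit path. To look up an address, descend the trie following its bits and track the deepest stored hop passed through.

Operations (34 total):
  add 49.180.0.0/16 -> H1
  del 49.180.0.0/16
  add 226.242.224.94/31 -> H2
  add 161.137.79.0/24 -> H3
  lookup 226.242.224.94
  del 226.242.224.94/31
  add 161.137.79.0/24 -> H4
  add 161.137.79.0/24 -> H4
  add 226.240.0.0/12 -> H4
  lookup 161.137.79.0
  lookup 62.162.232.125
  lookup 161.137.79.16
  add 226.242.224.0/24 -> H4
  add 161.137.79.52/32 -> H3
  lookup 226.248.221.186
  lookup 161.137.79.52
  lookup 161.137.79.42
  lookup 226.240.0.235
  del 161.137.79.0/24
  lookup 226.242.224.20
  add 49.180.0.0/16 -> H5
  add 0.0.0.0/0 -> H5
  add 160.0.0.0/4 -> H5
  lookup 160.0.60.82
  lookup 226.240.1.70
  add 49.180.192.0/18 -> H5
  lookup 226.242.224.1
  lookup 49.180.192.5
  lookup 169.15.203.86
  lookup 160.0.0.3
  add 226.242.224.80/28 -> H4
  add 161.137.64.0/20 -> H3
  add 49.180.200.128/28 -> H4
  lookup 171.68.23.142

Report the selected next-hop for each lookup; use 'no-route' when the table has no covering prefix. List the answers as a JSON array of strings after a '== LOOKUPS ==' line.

Trace:
  + 49.180.0.0/16 (H1) depth=16
  - 49.180.0.0/16 clear@16
  + 226.242.224.94/31 (H2) depth=31
  + 161.137.79.0/24 (H3) depth=24
  Q 226.242.224.94: descend 1110001011110010111000000101111 ; hops seen [H2] ; pick H2
  - 226.242.224.94/31 clear@31
  + 161.137.79.0/24 (H4) depth=24
  + 161.137.79.0/24 (H4) depth=24
  + 226.240.0.0/12 (H4) depth=12
  Q 161.137.79.0: descend 101000011000100101001111 ; hops seen [H4] ; pick H4
  Q 62.162.232.125: descend 0011 ; hops seen [∅] ; pick no-route
  Q 161.137.79.16: descend 101000011000100101001111 ; hops seen [H4] ; pick H4
  + 226.242.224.0/24 (H4) depth=24
  + 161.137.79.52/32 (H3) depth=32
  Q 226.248.221.186: descend 111000101111 ; hops seen [H4] ; pick H4
  Q 161.137.79.52: descend 10100001100010010100111100110100 ; hops seen [H4,H3] ; pick H3
  Q 161.137.79.42: descend 101000011000100101001111001 ; hops seen [H4] ; pick H4
  Q 226.240.0.235: descend 11100010111100 ; hops seen [H4] ; pick H4
  - 161.137.79.0/24 clear@24
  Q 226.242.224.20: descend 1110001011110010111000000 ; hops seen [H4,H4] ; pick H4
  + 49.180.0.0/16 (H5) depth=16
  + 0.0.0.0/0 (H5) depth=0
  + 160.0.0.0/4 (H5) depth=4
  Q 160.0.60.82: descend 1010000 ; hops seen [H5,H5] ; pick H5
  Q 226.240.1.70: descend 11100010111100 ; hops seen [H5,H4] ; pick H4
  + 49.180.192.0/18 (H5) depth=18
  Q 226.242.224.1: descend 1110001011110010111000000 ; hops seen [H5,H4,H4] ; pick H4
  Q 49.180.192.5: descend 001100011011010011 ; hops seen [H5,H5,H5] ; pick H5
  Q 169.15.203.86: descend 1010 ; hops seen [H5,H5] ; pick H5
  Q 160.0.0.3: descend 1010000 ; hops seen [H5,H5] ; pick H5
  + 226.242.224.80/28 (H4) depth=28
  + 161.137.64.0/20 (H3) depth=20
  + 49.180.200.128/28 (H4) depth=28
  Q 171.68.23.142: descend 1010 ; hops seen [H5,H5] ; pick H5

== LOOKUPS ==
["H2","H4","no-route","H4","H4","H3","H4","H4","H4","H5","H4","H4","H5","H5","H5","H5"]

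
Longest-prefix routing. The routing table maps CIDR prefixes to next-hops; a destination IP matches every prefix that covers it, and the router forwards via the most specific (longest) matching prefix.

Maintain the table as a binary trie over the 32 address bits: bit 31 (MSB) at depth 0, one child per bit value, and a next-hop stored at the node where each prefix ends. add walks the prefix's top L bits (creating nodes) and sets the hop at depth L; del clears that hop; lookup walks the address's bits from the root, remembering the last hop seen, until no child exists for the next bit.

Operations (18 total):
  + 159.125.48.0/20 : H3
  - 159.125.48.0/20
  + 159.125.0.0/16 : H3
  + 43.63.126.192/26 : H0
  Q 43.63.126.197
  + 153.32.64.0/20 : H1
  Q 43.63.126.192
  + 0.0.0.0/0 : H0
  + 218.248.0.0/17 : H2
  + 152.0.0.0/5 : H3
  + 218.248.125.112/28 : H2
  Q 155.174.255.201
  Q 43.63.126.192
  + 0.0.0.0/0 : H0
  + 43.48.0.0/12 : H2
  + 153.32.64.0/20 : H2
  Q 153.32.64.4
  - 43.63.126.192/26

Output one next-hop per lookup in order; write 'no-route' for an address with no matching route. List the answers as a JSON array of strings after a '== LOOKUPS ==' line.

Process each operation:
  + 159.125.48.0/20 (H3) depth=20
  del 159.125.48.0/20 (clear depth 20)
  + 159.125.0.0/16 (H3) depth=16
  + 43.63.126.192/26 (H0) depth=26
  ? 43.63.126.197  path d0:-→d1:-→d2:-→d3:-→d4:-→d5:-→d6:-→d7:-→d8:-→d9:-→d10:-→d11:-→d12:-→d13:-→d14:-→d15:-→d16:-→d17:-→d18:-→d19:-→d20:-→d21:-→d22:-→d23:-→d24:-→d25:-→d26:H0  best=H0
  + 153.32.64.0/20 (H1) depth=20
  ? 43.63.126.192  path d0:-→d1:-→d2:-→d3:-→d4:-→d5:-→d6:-→d7:-→d8:-→d9:-→d10:-→d11:-→d12:-→d13:-→d14:-→d15:-→d16:-→d17:-→d18:-→d19:-→d20:-→d21:-→d22:-→d23:-→d24:-→d25:-→d26:H0  best=H0
  + 0.0.0.0/0 (H0) depth=0
  + 218.248.0.0/17 (H2) depth=17
  + 152.0.0.0/5 (H3) depth=5
  + 218.248.125.112/28 (H2) depth=28
  ? 155.174.255.201  path d0:H0→d1:-→d2:-→d3:-→d4:-→d5:H3→d6:-  best=H3
  ? 43.63.126.192  path d0:H0→d1:-→d2:-→d3:-→d4:-→d5:-→d6:-→d7:-→d8:-→d9:-→d10:-→d11:-→d12:-→d13:-→d14:-→d15:-→d16:-→d17:-→d18:-→d19:-→d20:-→d21:-→d22:-→d23:-→d24:-→d25:-→d26:H0  best=H0
  + 0.0.0.0/0 (H0) depth=0
  + 43.48.0.0/12 (H2) depth=12
  + 153.32.64.0/20 (H2) depth=20
  ? 153.32.64.4  path d0:H0→d1:-→d2:-→d3:-→d4:-→d5:H3→d6:-→d7:-→d8:-→d9:-→d10:-→d11:-→d12:-→d13:-→d14:-→d15:-→d16:-→d17:-→d18:-→d19:-→d20:H2  best=H2
  del 43.63.126.192/26 (clear depth 26)

== LOOKUPS ==
["H0","H0","H3","H0","H2"]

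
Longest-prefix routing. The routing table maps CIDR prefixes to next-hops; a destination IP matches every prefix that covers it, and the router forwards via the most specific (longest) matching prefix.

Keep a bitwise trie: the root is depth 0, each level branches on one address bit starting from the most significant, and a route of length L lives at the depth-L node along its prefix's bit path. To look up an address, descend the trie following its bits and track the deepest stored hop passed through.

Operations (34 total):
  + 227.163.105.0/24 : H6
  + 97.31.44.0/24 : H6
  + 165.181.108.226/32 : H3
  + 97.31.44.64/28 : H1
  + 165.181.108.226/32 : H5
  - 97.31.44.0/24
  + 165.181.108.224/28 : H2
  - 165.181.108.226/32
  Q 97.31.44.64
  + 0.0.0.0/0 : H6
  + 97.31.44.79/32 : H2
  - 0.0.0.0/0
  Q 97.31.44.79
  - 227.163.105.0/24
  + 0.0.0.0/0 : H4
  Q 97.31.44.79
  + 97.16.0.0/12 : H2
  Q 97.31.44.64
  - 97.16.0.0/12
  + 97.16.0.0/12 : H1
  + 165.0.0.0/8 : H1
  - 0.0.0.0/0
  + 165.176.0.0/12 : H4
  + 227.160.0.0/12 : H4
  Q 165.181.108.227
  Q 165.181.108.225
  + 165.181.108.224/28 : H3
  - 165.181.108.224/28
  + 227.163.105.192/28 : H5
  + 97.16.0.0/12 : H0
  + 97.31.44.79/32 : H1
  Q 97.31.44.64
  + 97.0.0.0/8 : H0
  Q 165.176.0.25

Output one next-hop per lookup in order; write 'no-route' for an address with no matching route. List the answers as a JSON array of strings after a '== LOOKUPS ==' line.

Process each operation:
  add 227.163.105.0/24 -> H6 at depth 24
  add 97.31.44.0/24 -> H6 at depth 24
  add 165.181.108.226/32 -> H3 at depth 32
  add 97.31.44.64/28 -> H1 at depth 28
  add 165.181.108.226/32 -> H5 at depth 32
  - 97.31.44.0/24 clear@24
  add 165.181.108.224/28 -> H2 at depth 28
  - 165.181.108.226/32 clear@32
  Q 97.31.44.64: descend 0110000100011111001011000100 ; hops seen [H1] ; pick H1
  add 0.0.0.0/0 -> H6 at depth 0
  add 97.31.44.79/32 -> H2 at depth 32
  - 0.0.0.0/0 clear@0
  Q 97.31.44.79: descend 01100001000111110010110001001111 ; hops seen [H1,H2] ; pick H2
  - 227.163.105.0/24 clear@24
  add 0.0.0.0/0 -> H4 at depth 0
  Q 97.31.44.79: descend 01100001000111110010110001001111 ; hops seen [H4,H1,H2] ; pick H2
  add 97.16.0.0/12 -> H2 at depth 12
  Q 97.31.44.64: descend 0110000100011111001011000100 ; hops seen [H4,H2,H1] ; pick H1
  - 97.16.0.0/12 clear@12
  add 97.16.0.0/12 -> H1 at depth 12
  add 165.0.0.0/8 -> H1 at depth 8
  - 0.0.0.0/0 clear@0
  add 165.176.0.0/12 -> H4 at depth 12
  add 227.160.0.0/12 -> H4 at depth 12
  Q 165.181.108.227: descend 1010010110110101011011001110001 ; hops seen [H1,H4,H2] ; pick H2
  Q 165.181.108.225: descend 101001011011010101101100111000 ; hops seen [H1,H4,H2] ; pick H2
  add 165.181.108.224/28 -> H3 at depth 28
  - 165.181.108.224/28 clear@28
  add 227.163.105.192/28 -> H5 at depth 28
  add 97.16.0.0/12 -> H0 at depth 12
  add 97.31.44.79/32 -> H1 at depth 32
  Q 97.31.44.64: descend 0110000100011111001011000100 ; hops seen [H0,H1] ; pick H1
  add 97.0.0.0/8 -> H0 at depth 8
  Q 165.176.0.25: descend 1010010110110 ; hops seen [H1,H4] ; pick H4

== LOOKUPS ==
["H1","H2","H2","H1","H2","H2","H1","H4"]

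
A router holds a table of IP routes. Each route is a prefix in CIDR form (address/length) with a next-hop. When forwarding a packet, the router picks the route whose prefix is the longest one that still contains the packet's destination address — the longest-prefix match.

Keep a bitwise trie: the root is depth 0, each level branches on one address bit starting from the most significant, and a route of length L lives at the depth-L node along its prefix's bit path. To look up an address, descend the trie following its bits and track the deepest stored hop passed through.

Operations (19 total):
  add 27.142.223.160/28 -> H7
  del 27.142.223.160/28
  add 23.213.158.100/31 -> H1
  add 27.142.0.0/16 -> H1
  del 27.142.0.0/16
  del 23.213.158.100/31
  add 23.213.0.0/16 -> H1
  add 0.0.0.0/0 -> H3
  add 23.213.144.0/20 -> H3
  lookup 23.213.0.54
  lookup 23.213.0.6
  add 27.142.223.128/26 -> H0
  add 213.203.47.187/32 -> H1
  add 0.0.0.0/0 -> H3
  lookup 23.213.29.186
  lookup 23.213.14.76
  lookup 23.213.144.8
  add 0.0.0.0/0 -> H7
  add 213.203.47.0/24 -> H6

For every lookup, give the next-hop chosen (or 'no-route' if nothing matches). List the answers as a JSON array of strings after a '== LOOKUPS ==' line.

Process each operation:
  + 27.142.223.160/28 (H7) depth=28
  del 27.142.223.160/28 (clear depth 28)
  + 23.213.158.100/31 (H1) depth=31
  + 27.142.0.0/16 (H1) depth=16
  del 27.142.0.0/16 (clear depth 16)
  del 23.213.158.100/31 (clear depth 31)
  + 23.213.0.0/16 (H1) depth=16
  + 0.0.0.0/0 (H3) depth=0
  + 23.213.144.0/20 (H3) depth=20
  lookup 23.213.0.54: bits 0001011111010101 walk d0:H3→d1:-→d2:-→d3:-→d4:-→d5:-→d6:-→d7:-→d8:-→d9:-→d10:-→d11:-→d12:-→d13:-→d14:-→d15:-→d16:H1 -> H1
  lookup 23.213.0.6: bits 0001011111010101 walk d0:H3→d1:-→d2:-→d3:-→d4:-→d5:-→d6:-→d7:-→d8:-→d9:-→d10:-→d11:-→d12:-→d13:-→d14:-→d15:-→d16:H1 -> H1
  + 27.142.223.128/26 (H0) depth=26
  + 213.203.47.187/32 (H1) depth=32
  + 0.0.0.0/0 (H3) depth=0
  lookup 23.213.29.186: bits 0001011111010101 walk d0:H3→d1:-→d2:-→d3:-→d4:-→d5:-→d6:-→d7:-→d8:-→d9:-→d10:-→d11:-→d12:-→d13:-→d14:-→d15:-→d16:H1 -> H1
  lookup 23.213.14.76: bits 0001011111010101 walk d0:H3→d1:-→d2:-→d3:-→d4:-→d5:-→d6:-→d7:-→d8:-→d9:-→d10:-→d11:-→d12:-→d13:-→d14:-→d15:-→d16:H1 -> H1
  lookup 23.213.144.8: bits 00010111110101011001 walk d0:H3→d1:-→d2:-→d3:-→d4:-→d5:-→d6:-→d7:-→d8:-→d9:-→d10:-→d11:-→d12:-→d13:-→d14:-→d15:-→d16:H1→d17:-→d18:-→d19:-→d20:H3 -> H3
  + 0.0.0.0/0 (H7) depth=0
  + 213.203.47.0/24 (H6) depth=24

== LOOKUPS ==
["H1","H1","H1","H1","H3"]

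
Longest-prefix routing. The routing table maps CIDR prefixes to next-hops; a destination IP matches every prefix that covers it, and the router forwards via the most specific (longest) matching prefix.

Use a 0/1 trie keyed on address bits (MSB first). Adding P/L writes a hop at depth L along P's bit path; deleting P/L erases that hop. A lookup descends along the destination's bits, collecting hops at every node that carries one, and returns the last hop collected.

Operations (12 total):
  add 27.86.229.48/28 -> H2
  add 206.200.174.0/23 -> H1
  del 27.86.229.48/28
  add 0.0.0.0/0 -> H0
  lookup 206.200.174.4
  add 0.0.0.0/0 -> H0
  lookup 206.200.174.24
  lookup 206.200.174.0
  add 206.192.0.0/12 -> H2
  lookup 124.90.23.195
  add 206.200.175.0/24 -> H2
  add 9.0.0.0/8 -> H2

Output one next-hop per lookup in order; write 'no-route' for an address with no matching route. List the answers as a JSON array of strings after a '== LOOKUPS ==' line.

Process each operation:
  add 27.86.229.48/28 -> H2 at depth 28
  add 206.200.174.0/23 -> H1 at depth 23
  del 27.86.229.48/28 (clear depth 28)
  add 0.0.0.0/0 -> H0 at depth 0
  lookup 206.200.174.4: bits 11001110110010001010111 walk d0:H0→d1:-→d2:-→d3:-→d4:-→d5:-→d6:-→d7:-→d8:-→d9:-→d10:-→d11:-→d12:-→d13:-→d14:-→d15:-→d16:-→d17:-→d18:-→d19:-→d20:-→d21:-→d22:-→d23:H1 -> H1
  add 0.0.0.0/0 -> H0 at depth 0
  lookup 206.200.174.24: bits 11001110110010001010111 walk d0:H0→d1:-→d2:-→d3:-→d4:-→d5:-→d6:-→d7:-→d8:-→d9:-→d10:-→d11:-→d12:-→d13:-→d14:-→d15:-→d16:-→d17:-→d18:-→d19:-→d20:-→d21:-→d22:-→d23:H1 -> H1
  lookup 206.200.174.0: bits 11001110110010001010111 walk d0:H0→d1:-→d2:-→d3:-→d4:-→d5:-→d6:-→d7:-→d8:-→d9:-→d10:-→d11:-→d12:-→d13:-→d14:-→d15:-→d16:-→d17:-→d18:-→d19:-→d20:-→d21:-→d22:-→d23:H1 -> H1
  add 206.192.0.0/12 -> H2 at depth 12
  lookup 124.90.23.195: bits 0 walk d0:H0→d1:- -> H0
  add 206.200.175.0/24 -> H2 at depth 24
  add 9.0.0.0/8 -> H2 at depth 8

== LOOKUPS ==
["H1","H1","H1","H0"]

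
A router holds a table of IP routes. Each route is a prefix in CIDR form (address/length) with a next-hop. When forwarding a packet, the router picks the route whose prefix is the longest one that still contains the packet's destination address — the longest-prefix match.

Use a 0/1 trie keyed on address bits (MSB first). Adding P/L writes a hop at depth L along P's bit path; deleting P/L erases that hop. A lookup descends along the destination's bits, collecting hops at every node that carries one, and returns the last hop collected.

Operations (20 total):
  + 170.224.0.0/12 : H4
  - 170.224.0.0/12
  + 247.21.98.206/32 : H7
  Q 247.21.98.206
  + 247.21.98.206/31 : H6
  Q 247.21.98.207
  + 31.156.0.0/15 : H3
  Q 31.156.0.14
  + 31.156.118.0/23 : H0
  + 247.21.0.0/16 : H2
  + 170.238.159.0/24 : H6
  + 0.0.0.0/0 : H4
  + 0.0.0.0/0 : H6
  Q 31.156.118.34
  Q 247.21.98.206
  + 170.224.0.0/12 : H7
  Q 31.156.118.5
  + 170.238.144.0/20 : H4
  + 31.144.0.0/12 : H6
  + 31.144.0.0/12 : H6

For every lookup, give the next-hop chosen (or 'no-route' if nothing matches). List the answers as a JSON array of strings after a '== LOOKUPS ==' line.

Apply in order:
  add 170.224.0.0/12 -> H4 at depth 12
  del 170.224.0.0/12 (clear depth 12)
  add 247.21.98.206/32 -> H7 at depth 32
  lookup 247.21.98.206: bits 11110111000101010110001011001110 walk d0:-→d1:-→d2:-→d3:-→d4:-→d5:-→d6:-→d7:-→d8:-→d9:-→d10:-→d11:-→d12:-→d13:-→d14:-→d15:-→d16:-→d17:-→d18:-→d19:-→d20:-→d21:-→d22:-→d23:-→d24:-→d25:-→d26:-→d27:-→d28:-→d29:-→d30:-→d31:-→d32:H7 -> H7
  add 247.21.98.206/31 -> H6 at depth 31
  lookup 247.21.98.207: bits 1111011100010101011000101100111 walk d0:-→d1:-→d2:-→d3:-→d4:-→d5:-→d6:-→d7:-→d8:-→d9:-→d10:-→d11:-→d12:-→d13:-→d14:-→d15:-→d16:-→d17:-→d18:-→d19:-→d20:-→d21:-→d22:-→d23:-→d24:-→d25:-→d26:-→d27:-→d28:-→d29:-→d30:-→d31:H6 -> H6
  add 31.156.0.0/15 -> H3 at depth 15
  lookup 31.156.0.14: bits 000111111001110 walk d0:-→d1:-→d2:-→d3:-→d4:-→d5:-→d6:-→d7:-→d8:-→d9:-→d10:-→d11:-→d12:-→d13:-→d14:-→d15:H3 -> H3
  add 31.156.118.0/23 -> H0 at depth 23
  add 247.21.0.0/16 -> H2 at depth 16
  add 170.238.159.0/24 -> H6 at depth 24
  add 0.0.0.0/0 -> H4 at depth 0
  add 0.0.0.0/0 -> H6 at depth 0
  lookup 31.156.118.34: bits 00011111100111000111011 walk d0:H6→d1:-→d2:-→d3:-→d4:-→d5:-→d6:-→d7:-→d8:-→d9:-→d10:-→d11:-→d12:-→d13:-→d14:-→d15:H3→d16:-→d17:-→d18:-→d19:-→d20:-→d21:-→d22:-→d23:H0 -> H0
  lookup 247.21.98.206: bits 11110111000101010110001011001110 walk d0:H6→d1:-→d2:-→d3:-→d4:-→d5:-→d6:-→d7:-→d8:-→d9:-→d10:-→d11:-→d12:-→d13:-→d14:-→d15:-→d16:H2→d17:-→d18:-→d19:-→d20:-→d21:-→d22:-→d23:-→d24:-→d25:-→d26:-→d27:-→d28:-→d29:-→d30:-→d31:H6→d32:H7 -> H7
  add 170.224.0.0/12 -> H7 at depth 12
  lookup 31.156.118.5: bits 00011111100111000111011 walk d0:H6→d1:-→d2:-→d3:-→d4:-→d5:-→d6:-→d7:-→d8:-→d9:-→d10:-→d11:-→d12:-→d13:-→d14:-→d15:H3→d16:-→d17:-→d18:-→d19:-→d20:-→d21:-→d22:-→d23:H0 -> H0
  add 170.238.144.0/20 -> H4 at depth 20
  add 31.144.0.0/12 -> H6 at depth 12
  add 31.144.0.0/12 -> H6 at depth 12

== LOOKUPS ==
["H7","H6","H3","H0","H7","H0"]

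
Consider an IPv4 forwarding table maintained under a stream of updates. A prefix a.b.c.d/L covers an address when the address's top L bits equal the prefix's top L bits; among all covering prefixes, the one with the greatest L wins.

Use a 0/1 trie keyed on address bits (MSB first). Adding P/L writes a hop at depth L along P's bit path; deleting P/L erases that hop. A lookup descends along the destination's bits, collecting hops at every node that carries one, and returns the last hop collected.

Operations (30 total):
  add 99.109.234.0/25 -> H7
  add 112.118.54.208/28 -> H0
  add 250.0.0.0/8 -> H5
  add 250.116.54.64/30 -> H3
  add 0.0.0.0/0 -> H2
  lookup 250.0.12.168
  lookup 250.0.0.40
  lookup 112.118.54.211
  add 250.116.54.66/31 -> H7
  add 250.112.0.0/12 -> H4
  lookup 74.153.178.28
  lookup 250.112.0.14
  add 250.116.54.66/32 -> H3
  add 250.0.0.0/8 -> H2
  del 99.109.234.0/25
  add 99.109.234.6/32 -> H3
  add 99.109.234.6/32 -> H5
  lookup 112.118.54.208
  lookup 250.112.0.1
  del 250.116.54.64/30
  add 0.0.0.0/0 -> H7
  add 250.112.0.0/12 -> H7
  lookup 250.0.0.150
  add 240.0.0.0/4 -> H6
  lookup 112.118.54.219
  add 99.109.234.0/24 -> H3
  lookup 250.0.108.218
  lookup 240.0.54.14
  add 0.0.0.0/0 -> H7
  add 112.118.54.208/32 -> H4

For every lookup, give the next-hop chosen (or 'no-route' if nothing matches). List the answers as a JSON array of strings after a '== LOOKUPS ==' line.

Process each operation:
  + 99.109.234.0/25 (H7) depth=25
  + 112.118.54.208/28 (H0) depth=28
  + 250.0.0.0/8 (H5) depth=8
  + 250.116.54.64/30 (H3) depth=30
  + 0.0.0.0/0 (H2) depth=0
  Q 250.0.12.168: descend 111110100 ; hops seen [H2,H5] ; pick H5
  Q 250.0.0.40: descend 111110100 ; hops seen [H2,H5] ; pick H5
  Q 112.118.54.211: descend 0111000001110110001101101101 ; hops seen [H2,H0] ; pick H0
  + 250.116.54.66/31 (H7) depth=31
  + 250.112.0.0/12 (H4) depth=12
  Q 74.153.178.28: descend 01 ; hops seen [H2] ; pick H2
  Q 250.112.0.14: descend 1111101001110 ; hops seen [H2,H5,H4] ; pick H4
  + 250.116.54.66/32 (H3) depth=32
  + 250.0.0.0/8 (H2) depth=8
  del 99.109.234.0/25 (clear depth 25)
  + 99.109.234.6/32 (H3) depth=32
  + 99.109.234.6/32 (H5) depth=32
  Q 112.118.54.208: descend 0111000001110110001101101101 ; hops seen [H2,H0] ; pick H0
  Q 250.112.0.1: descend 1111101001110 ; hops seen [H2,H2,H4] ; pick H4
  del 250.116.54.64/30 (clear depth 30)
  + 0.0.0.0/0 (H7) depth=0
  + 250.112.0.0/12 (H7) depth=12
  Q 250.0.0.150: descend 111110100 ; hops seen [H7,H2] ; pick H2
  + 240.0.0.0/4 (H6) depth=4
  Q 112.118.54.219: descend 0111000001110110001101101101 ; hops seen [H7,H0] ; pick H0
  + 99.109.234.0/24 (H3) depth=24
  Q 250.0.108.218: descend 111110100 ; hops seen [H7,H6,H2] ; pick H2
  Q 240.0.54.14: descend 1111 ; hops seen [H7,H6] ; pick H6
  + 0.0.0.0/0 (H7) depth=0
  + 112.118.54.208/32 (H4) depth=32

== LOOKUPS ==
["H5","H5","H0","H2","H4","H0","H4","H2","H0","H2","H6"]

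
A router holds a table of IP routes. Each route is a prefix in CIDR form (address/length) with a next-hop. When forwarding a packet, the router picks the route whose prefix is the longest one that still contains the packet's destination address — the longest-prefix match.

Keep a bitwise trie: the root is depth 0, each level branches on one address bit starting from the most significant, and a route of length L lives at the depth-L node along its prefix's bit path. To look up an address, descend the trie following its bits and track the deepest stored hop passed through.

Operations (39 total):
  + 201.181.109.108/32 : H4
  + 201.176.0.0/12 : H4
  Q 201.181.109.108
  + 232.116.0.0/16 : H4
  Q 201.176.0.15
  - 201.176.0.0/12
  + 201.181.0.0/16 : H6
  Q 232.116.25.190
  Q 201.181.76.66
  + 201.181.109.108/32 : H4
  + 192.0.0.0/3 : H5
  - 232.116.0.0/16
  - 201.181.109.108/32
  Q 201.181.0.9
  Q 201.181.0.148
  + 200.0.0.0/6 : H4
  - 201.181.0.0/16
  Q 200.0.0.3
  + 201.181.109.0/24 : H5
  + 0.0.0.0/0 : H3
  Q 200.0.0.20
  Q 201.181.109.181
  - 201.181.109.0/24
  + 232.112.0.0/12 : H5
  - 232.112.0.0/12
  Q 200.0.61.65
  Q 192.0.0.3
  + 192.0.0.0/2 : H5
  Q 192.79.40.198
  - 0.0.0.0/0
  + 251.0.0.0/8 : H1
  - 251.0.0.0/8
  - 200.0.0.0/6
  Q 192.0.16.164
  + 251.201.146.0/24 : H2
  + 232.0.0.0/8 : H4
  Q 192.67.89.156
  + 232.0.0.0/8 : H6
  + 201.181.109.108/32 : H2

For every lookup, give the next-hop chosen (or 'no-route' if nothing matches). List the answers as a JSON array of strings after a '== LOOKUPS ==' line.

Process each operation:
  add 201.181.109.108/32 -> H4 at depth 32
  add 201.176.0.0/12 -> H4 at depth 12
  Q 201.181.109.108: descend 11001001101101010110110101101100 ; hops seen [H4,H4] ; pick H4
  add 232.116.0.0/16 -> H4 at depth 16
  Q 201.176.0.15: descend 1100100110110 ; hops seen [H4] ; pick H4
  - 201.176.0.0/12 clear@12
  add 201.181.0.0/16 -> H6 at depth 16
  Q 232.116.25.190: descend 1110100001110100 ; hops seen [H4] ; pick H4
  Q 201.181.76.66: descend 110010011011010101 ; hops seen [H6] ; pick H6
  add 201.181.109.108/32 -> H4 at depth 32
  add 192.0.0.0/3 -> H5 at depth 3
  - 232.116.0.0/16 clear@16
  - 201.181.109.108/32 clear@32
  Q 201.181.0.9: descend 11001001101101010 ; hops seen [H5,H6] ; pick H6
  Q 201.181.0.148: descend 11001001101101010 ; hops seen [H5,H6] ; pick H6
  add 200.0.0.0/6 -> H4 at depth 6
  - 201.181.0.0/16 clear@16
  Q 200.0.0.3: descend 1100100 ; hops seen [H5,H4] ; pick H4
  add 201.181.109.0/24 -> H5 at depth 24
  add 0.0.0.0/0 -> H3 at depth 0
  Q 200.0.0.20: descend 1100100 ; hops seen [H3,H5,H4] ; pick H4
  Q 201.181.109.181: descend 110010011011010101101101 ; hops seen [H3,H5,H4,H5] ; pick H5
  - 201.181.109.0/24 clear@24
  add 232.112.0.0/12 -> H5 at depth 12
  - 232.112.0.0/12 clear@12
  Q 200.0.61.65: descend 1100100 ; hops seen [H3,H5,H4] ; pick H4
  Q 192.0.0.3: descend 1100 ; hops seen [H3,H5] ; pick H5
  add 192.0.0.0/2 -> H5 at depth 2
  Q 192.79.40.198: descend 1100 ; hops seen [H3,H5,H5] ; pick H5
  - 0.0.0.0/0 clear@0
  add 251.0.0.0/8 -> H1 at depth 8
  - 251.0.0.0/8 clear@8
  - 200.0.0.0/6 clear@6
  Q 192.0.16.164: descend 1100 ; hops seen [H5,H5] ; pick H5
  add 251.201.146.0/24 -> H2 at depth 24
  add 232.0.0.0/8 -> H4 at depth 8
  Q 192.67.89.156: descend 1100 ; hops seen [H5,H5] ; pick H5
  add 232.0.0.0/8 -> H6 at depth 8
  add 201.181.109.108/32 -> H2 at depth 32

== LOOKUPS ==
["H4","H4","H4","H6","H6","H6","H4","H4","H5","H4","H5","H5","H5","H5"]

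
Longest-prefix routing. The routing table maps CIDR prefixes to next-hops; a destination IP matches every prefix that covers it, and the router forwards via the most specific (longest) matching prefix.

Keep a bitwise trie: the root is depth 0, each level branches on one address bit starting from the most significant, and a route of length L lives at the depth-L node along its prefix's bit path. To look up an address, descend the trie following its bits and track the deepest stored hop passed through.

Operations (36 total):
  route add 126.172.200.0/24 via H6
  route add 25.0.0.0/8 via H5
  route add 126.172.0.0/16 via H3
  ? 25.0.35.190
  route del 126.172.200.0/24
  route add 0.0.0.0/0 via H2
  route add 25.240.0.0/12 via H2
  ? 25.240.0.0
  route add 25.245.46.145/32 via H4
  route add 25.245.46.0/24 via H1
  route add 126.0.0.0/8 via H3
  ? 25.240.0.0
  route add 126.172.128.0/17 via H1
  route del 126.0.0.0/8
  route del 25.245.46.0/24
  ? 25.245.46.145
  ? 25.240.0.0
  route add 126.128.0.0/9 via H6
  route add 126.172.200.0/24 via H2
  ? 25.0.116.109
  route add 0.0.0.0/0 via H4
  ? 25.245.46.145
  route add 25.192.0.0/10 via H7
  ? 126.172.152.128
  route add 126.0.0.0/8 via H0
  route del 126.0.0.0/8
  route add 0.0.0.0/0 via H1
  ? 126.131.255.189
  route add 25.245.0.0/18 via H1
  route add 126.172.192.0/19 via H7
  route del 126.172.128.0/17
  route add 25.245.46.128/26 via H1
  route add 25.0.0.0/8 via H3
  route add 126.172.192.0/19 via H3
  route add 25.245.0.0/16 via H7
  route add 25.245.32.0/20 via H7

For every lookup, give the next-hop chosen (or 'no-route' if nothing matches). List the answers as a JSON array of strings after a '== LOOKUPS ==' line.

Apply in order:
  add 126.172.200.0/24 -> H6 at depth 24
  add 25.0.0.0/8 -> H5 at depth 8
  add 126.172.0.0/16 -> H3 at depth 16
  Q 25.0.35.190: descend 00011001 ; hops seen [H5] ; pick H5
  del 126.172.200.0/24 (clear depth 24)
  add 0.0.0.0/0 -> H2 at depth 0
  add 25.240.0.0/12 -> H2 at depth 12
  Q 25.240.0.0: descend 000110011111 ; hops seen [H2,H5,H2] ; pick H2
  add 25.245.46.145/32 -> H4 at depth 32
  add 25.245.46.0/24 -> H1 at depth 24
  add 126.0.0.0/8 -> H3 at depth 8
  Q 25.240.0.0: descend 0001100111110 ; hops seen [H2,H5,H2] ; pick H2
  add 126.172.128.0/17 -> H1 at depth 17
  del 126.0.0.0/8 (clear depth 8)
  del 25.245.46.0/24 (clear depth 24)
  Q 25.245.46.145: descend 00011001111101010010111010010001 ; hops seen [H2,H5,H2,H4] ; pick H4
  Q 25.240.0.0: descend 0001100111110 ; hops seen [H2,H5,H2] ; pick H2
  add 126.128.0.0/9 -> H6 at depth 9
  add 126.172.200.0/24 -> H2 at depth 24
  Q 25.0.116.109: descend 00011001 ; hops seen [H2,H5] ; pick H5
  add 0.0.0.0/0 -> H4 at depth 0
  Q 25.245.46.145: descend 00011001111101010010111010010001 ; hops seen [H4,H5,H2,H4] ; pick H4
  add 25.192.0.0/10 -> H7 at depth 10
  Q 126.172.152.128: descend 01111110101011001 ; hops seen [H4,H6,H3,H1] ; pick H1
  add 126.0.0.0/8 -> H0 at depth 8
  del 126.0.0.0/8 (clear depth 8)
  add 0.0.0.0/0 -> H1 at depth 0
  Q 126.131.255.189: descend 0111111010 ; hops seen [H1,H6] ; pick H6
  add 25.245.0.0/18 -> H1 at depth 18
  add 126.172.192.0/19 -> H7 at depth 19
  del 126.172.128.0/17 (clear depth 17)
  add 25.245.46.128/26 -> H1 at depth 26
  add 25.0.0.0/8 -> H3 at depth 8
  add 126.172.192.0/19 -> H3 at depth 19
  add 25.245.0.0/16 -> H7 at depth 16
  add 25.245.32.0/20 -> H7 at depth 20

== LOOKUPS ==
["H5","H2","H2","H4","H2","H5","H4","H1","H6"]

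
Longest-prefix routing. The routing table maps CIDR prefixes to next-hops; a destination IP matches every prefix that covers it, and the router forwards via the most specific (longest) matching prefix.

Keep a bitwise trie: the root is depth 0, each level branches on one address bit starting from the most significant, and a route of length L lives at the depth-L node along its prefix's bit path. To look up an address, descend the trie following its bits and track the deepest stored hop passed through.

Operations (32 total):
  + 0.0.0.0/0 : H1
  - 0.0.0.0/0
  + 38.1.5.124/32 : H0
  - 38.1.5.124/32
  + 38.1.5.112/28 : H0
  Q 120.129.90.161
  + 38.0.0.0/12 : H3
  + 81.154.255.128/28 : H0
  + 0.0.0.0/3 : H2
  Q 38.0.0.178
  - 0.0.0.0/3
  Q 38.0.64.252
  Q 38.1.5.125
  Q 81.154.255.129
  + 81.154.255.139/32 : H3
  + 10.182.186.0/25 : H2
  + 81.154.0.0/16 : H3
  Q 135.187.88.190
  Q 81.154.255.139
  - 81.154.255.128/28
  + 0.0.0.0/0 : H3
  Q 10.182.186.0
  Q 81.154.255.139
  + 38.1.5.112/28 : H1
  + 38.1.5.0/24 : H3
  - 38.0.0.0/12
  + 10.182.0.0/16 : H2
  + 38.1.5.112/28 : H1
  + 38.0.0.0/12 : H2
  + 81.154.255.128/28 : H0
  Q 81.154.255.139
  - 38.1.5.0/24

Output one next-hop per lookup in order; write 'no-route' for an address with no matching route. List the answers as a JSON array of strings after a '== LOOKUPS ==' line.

Trace:
  add 0.0.0.0/0 -> H1 at depth 0
  - 0.0.0.0/0 clear@0
  add 38.1.5.124/32 -> H0 at depth 32
  - 38.1.5.124/32 clear@32
  add 38.1.5.112/28 -> H0 at depth 28
  ? 120.129.90.161  path d0:-→d1:-  best=no-route
  add 38.0.0.0/12 -> H3 at depth 12
  add 81.154.255.128/28 -> H0 at depth 28
  add 0.0.0.0/3 -> H2 at depth 3
  ? 38.0.0.178  path d0:-→d1:-→d2:-→d3:-→d4:-→d5:-→d6:-→d7:-→d8:-→d9:-→d10:-→d11:-→d12:H3→d13:-→d14:-→d15:-  best=H3
  - 0.0.0.0/3 clear@3
  ? 38.0.64.252  path d0:-→d1:-→d2:-→d3:-→d4:-→d5:-→d6:-→d7:-→d8:-→d9:-→d10:-→d11:-→d12:H3→d13:-→d14:-→d15:-  best=H3
  ? 38.1.5.125  path d0:-→d1:-→d2:-→d3:-→d4:-→d5:-→d6:-→d7:-→d8:-→d9:-→d10:-→d11:-→d12:H3→d13:-→d14:-→d15:-→d16:-→d17:-→d18:-→d19:-→d20:-→d21:-→d22:-→d23:-→d24:-→d25:-→d26:-→d27:-→d28:H0→d29:-→d30:-→d31:-  best=H0
  ? 81.154.255.129  path d0:-→d1:-→d2:-→d3:-→d4:-→d5:-→d6:-→d7:-→d8:-→d9:-→d10:-→d11:-→d12:-→d13:-→d14:-→d15:-→d16:-→d17:-→d18:-→d19:-→d20:-→d21:-→d22:-→d23:-→d24:-→d25:-→d26:-→d27:-→d28:H0  best=H0
  add 81.154.255.139/32 -> H3 at depth 32
  add 10.182.186.0/25 -> H2 at depth 25
  add 81.154.0.0/16 -> H3 at depth 16
  ? 135.187.88.190  path d0:-  best=no-route
  ? 81.154.255.139  path d0:-→d1:-→d2:-→d3:-→d4:-→d5:-→d6:-→d7:-→d8:-→d9:-→d10:-→d11:-→d12:-→d13:-→d14:-→d15:-→d16:H3→d17:-→d18:-→d19:-→d20:-→d21:-→d22:-→d23:-→d24:-→d25:-→d26:-→d27:-→d28:H0→d29:-→d30:-→d31:-→d32:H3  best=H3
  - 81.154.255.128/28 clear@28
  add 0.0.0.0/0 -> H3 at depth 0
  ? 10.182.186.0  path d0:H3→d1:-→d2:-→d3:-→d4:-→d5:-→d6:-→d7:-→d8:-→d9:-→d10:-→d11:-→d12:-→d13:-→d14:-→d15:-→d16:-→d17:-→d18:-→d19:-→d20:-→d21:-→d22:-→d23:-→d24:-→d25:H2  best=H2
  ? 81.154.255.139  path d0:H3→d1:-→d2:-→d3:-→d4:-→d5:-→d6:-→d7:-→d8:-→d9:-→d10:-→d11:-→d12:-→d13:-→d14:-→d15:-→d16:H3→d17:-→d18:-→d19:-→d20:-→d21:-→d22:-→d23:-→d24:-→d25:-→d26:-→d27:-→d28:-→d29:-→d30:-→d31:-→d32:H3  best=H3
  add 38.1.5.112/28 -> H1 at depth 28
  add 38.1.5.0/24 -> H3 at depth 24
  - 38.0.0.0/12 clear@12
  add 10.182.0.0/16 -> H2 at depth 16
  add 38.1.5.112/28 -> H1 at depth 28
  add 38.0.0.0/12 -> H2 at depth 12
  add 81.154.255.128/28 -> H0 at depth 28
  ? 81.154.255.139  path d0:H3→d1:-→d2:-→d3:-→d4:-→d5:-→d6:-→d7:-→d8:-→d9:-→d10:-→d11:-→d12:-→d13:-→d14:-→d15:-→d16:H3→d17:-→d18:-→d19:-→d20:-→d21:-→d22:-→d23:-→d24:-→d25:-→d26:-→d27:-→d28:H0→d29:-→d30:-→d31:-→d32:H3  best=H3
  - 38.1.5.0/24 clear@24

== LOOKUPS ==
["no-route","H3","H3","H0","H0","no-route","H3","H2","H3","H3"]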